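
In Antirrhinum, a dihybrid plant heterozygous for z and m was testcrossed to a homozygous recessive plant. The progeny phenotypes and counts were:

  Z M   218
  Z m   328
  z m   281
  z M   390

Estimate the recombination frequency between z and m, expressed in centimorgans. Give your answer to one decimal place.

The two most frequent classes, Z m (328) and z M (390), are the parental types, so the F1 was Z m / z M.
The recombinant classes are Z M and z m: 218 + 281 = 499.
Recombination frequency = 499/1217 = 0.4100 ≈ 41.0%, i.e. 41.0 centimorgans.

41.0 centimorgans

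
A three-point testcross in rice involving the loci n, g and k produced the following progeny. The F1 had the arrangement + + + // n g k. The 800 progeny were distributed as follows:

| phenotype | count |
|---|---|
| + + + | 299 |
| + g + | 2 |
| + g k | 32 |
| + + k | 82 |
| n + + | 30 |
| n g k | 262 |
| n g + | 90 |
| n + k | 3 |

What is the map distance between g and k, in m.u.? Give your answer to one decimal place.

22.1 m.u.

The two rarest classes, + g + and n + k, are the double crossovers. Comparing them with the parentals, only the g allele has switched, so g is the middle locus and the order is k – g – n.
Crossovers in the k–g interval produce the single-crossover classes + + k and n g + (82 + 90 = 172) plus the double crossovers (5).
RF(k–g) = (172 + 5) / 800 = 177/800 = 0.2213 → 22.1 m.u.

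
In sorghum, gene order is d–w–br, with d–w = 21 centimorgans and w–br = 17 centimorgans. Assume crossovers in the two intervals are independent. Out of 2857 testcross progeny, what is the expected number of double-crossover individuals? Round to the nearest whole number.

Map distances give recombination frequencies of 0.210 and 0.170 for the two intervals.
With no interference, expected double-crossover frequency = 0.210 × 0.170 = 0.03570.
Expected number = 0.03570 × 2857 = 101.99 ≈ 102.

102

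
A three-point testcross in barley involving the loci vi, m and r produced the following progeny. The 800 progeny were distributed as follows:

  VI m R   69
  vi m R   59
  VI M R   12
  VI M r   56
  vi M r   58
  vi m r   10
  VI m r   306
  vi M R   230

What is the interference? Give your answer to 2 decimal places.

0.14

The two most frequent reciprocal classes, vi M R and VI m r, are the parental types, so the F1 was vi M R / VI m r.
The two rarest classes, VI M R and vi m r, are the double crossovers. Comparing them with the parentals, only the vi allele has switched, so vi is the middle locus and the order is m – vi – r.
m–vi: (115 + 22)/800 = 0.1713; vi–r: (127 + 22)/800 = 0.1862.
Expected DCO frequency = 0.1713 × 0.1862 ≈ 0.03190; observed = 22/800 ≈ 0.02750.
Coefficient of coincidence = 0.02750/0.03190 ≈ 0.86; interference = 1 − 0.86 = 0.14.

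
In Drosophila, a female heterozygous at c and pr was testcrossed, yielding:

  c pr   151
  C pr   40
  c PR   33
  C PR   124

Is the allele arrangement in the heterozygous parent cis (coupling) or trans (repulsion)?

The two most frequent classes are C PR (124) and c pr (151); these are the parental (non-recombinant) types.
So the F1 carried C PR on one chromosome and c pr on the other — the recessive alleles are on the same chromosome (cis / coupling).

cis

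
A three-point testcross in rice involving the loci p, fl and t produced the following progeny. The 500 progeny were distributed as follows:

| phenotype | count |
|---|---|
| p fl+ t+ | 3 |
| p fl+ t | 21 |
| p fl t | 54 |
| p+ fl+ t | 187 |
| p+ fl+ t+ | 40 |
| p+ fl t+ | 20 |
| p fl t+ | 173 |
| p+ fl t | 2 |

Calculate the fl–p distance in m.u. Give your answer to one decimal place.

The two most frequent reciprocal classes, p fl t+ and p+ fl+ t, are the parental types, so the F1 was p fl t+ / p+ fl+ t.
The two rarest classes, p fl+ t+ and p+ fl t, are the double crossovers. Comparing them with the parentals, only the fl allele has switched, so fl is the middle locus and the order is p – fl – t.
Crossovers in the p–fl interval produce the single-crossover classes p+ fl t+ and p fl+ t (20 + 21 = 41) plus the double crossovers (5).
RF(p–fl) = (41 + 5) / 500 = 46/500 = 0.0920 → 9.2 m.u.

9.2 m.u.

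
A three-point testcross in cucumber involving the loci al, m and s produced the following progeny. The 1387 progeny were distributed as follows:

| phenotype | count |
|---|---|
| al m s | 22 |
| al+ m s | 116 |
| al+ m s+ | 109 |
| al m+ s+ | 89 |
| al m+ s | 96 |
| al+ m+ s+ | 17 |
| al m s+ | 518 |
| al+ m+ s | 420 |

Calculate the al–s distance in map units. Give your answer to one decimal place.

17.6 map units

The two most frequent reciprocal classes, al+ m+ s and al m s+, are the parental types, so the F1 was al+ m+ s / al m s+.
The two rarest classes, al+ m+ s+ and al m s, are the double crossovers. Comparing them with the parentals, only the s allele has switched, so s is the middle locus and the order is al – s – m.
Crossovers in the al–s interval produce the single-crossover classes al m+ s and al+ m s+ (96 + 109 = 205) plus the double crossovers (39).
RF(al–s) = (205 + 39) / 1387 = 244/1387 = 0.1759 → 17.6 map units.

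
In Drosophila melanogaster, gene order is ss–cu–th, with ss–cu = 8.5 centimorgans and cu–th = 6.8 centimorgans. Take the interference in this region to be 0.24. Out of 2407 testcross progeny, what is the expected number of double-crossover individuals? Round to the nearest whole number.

11

Map distances give recombination frequencies of 0.085 and 0.068 for the two intervals.
With interference 0.24 (so coincidence = 0.76), expected double-crossover frequency = 0.085 × 0.068 × 0.76 = 0.00439.
Expected number = 0.00439 × 2407 = 10.57 ≈ 11.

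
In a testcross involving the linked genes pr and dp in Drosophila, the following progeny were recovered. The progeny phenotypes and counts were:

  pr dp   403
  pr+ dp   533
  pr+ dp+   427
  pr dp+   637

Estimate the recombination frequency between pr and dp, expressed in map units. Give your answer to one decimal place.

41.5 map units

The two most frequent classes, pr+ dp (533) and pr dp+ (637), are the parental types, so the F1 was pr+ dp / pr dp+.
The recombinant classes are pr+ dp+ and pr dp: 427 + 403 = 830.
Recombination frequency = 830/2000 = 0.4150 ≈ 41.5%, i.e. 41.5 map units.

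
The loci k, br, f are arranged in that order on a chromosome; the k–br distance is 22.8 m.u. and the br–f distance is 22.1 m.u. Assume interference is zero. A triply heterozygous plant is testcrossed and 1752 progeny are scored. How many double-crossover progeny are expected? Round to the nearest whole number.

Map distances give recombination frequencies of 0.228 and 0.221 for the two intervals.
With no interference, expected double-crossover frequency = 0.228 × 0.221 = 0.05039.
Expected number = 0.05039 × 1752 = 88.28 ≈ 88.

88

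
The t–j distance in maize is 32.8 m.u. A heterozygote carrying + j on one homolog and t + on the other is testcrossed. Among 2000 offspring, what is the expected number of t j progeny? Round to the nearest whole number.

A map distance of 32.8 m.u. corresponds to a recombination frequency of 0.328.
The F1 is + j / t +, so t j is a recombinant gamete class with expected frequency r/2 = 0.328/2 = 0.1640.
Expected number = 0.1640 × 2000 = 328.00 ≈ 328.

328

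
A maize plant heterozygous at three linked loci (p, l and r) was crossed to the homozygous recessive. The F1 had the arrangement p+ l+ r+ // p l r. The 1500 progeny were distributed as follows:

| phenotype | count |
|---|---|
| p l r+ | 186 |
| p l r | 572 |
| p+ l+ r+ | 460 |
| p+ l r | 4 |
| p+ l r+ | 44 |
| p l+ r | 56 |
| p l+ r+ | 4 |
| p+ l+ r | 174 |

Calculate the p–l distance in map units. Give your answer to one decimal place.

7.2 map units

The two rarest classes, p l+ r+ and p+ l r, are the double crossovers. Comparing them with the parentals, only the p allele has switched, so p is the middle locus and the order is l – p – r.
Crossovers in the l–p interval produce the single-crossover classes p+ l r+ and p l+ r (44 + 56 = 100) plus the double crossovers (8).
RF(l–p) = (100 + 8) / 1500 = 108/1500 = 0.0720 → 7.2 map units.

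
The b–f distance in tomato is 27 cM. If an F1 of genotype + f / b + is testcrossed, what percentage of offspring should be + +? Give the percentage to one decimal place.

13.5%

A map distance of 27 cM corresponds to a recombination frequency of 0.270.
The F1 is + f / b +, so + + is a recombinant gamete class with expected frequency r/2 = 0.270/2 = 0.1350.
That is 0.1350 = 13.5% of the progeny.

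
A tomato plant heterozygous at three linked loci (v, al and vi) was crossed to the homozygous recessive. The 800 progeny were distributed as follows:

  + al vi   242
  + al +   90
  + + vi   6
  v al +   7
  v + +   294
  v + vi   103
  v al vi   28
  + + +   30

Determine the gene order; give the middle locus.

al

The two most frequent reciprocal classes, + al vi and v + +, are the parental types, so the F1 was + al vi / v + +.
The two rarest classes, + + vi and v al +, are the double crossovers. Comparing them with the parentals, only the al allele has switched, so al is the middle locus and the order is vi – al – v.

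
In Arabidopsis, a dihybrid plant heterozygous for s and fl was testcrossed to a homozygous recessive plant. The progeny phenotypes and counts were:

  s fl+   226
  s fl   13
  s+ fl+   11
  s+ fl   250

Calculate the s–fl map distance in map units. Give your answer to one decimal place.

The two most frequent classes, s+ fl (250) and s fl+ (226), are the parental types, so the F1 was s+ fl / s fl+.
The recombinant classes are s+ fl+ and s fl: 11 + 13 = 24.
Recombination frequency = 24/500 = 0.0480 ≈ 4.8%, i.e. 4.8 map units.

4.8 map units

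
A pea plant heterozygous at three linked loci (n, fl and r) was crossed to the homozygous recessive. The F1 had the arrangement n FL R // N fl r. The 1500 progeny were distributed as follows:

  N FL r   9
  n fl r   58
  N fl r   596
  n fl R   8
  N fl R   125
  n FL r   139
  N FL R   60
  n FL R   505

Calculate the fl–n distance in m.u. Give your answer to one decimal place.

9.0 m.u.

The two rarest classes, n fl R and N FL r, are the double crossovers. Comparing them with the parentals, only the fl allele has switched, so fl is the middle locus and the order is r – fl – n.
Crossovers in the fl–n interval produce the single-crossover classes N FL R and n fl r (60 + 58 = 118) plus the double crossovers (17).
RF(fl–n) = (118 + 17) / 1500 = 135/1500 = 0.0900 → 9.0 m.u.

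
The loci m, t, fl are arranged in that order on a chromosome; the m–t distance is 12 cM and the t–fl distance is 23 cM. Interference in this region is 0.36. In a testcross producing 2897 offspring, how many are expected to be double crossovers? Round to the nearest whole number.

51

Map distances give recombination frequencies of 0.120 and 0.230 for the two intervals.
With interference 0.36 (so coincidence = 0.64), expected double-crossover frequency = 0.120 × 0.230 × 0.64 = 0.01766.
Expected number = 0.01766 × 2897 = 51.17 ≈ 51.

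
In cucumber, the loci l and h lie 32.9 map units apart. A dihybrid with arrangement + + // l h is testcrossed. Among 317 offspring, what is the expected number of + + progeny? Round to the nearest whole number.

106

A map distance of 32.9 map units corresponds to a recombination frequency of 0.329.
The F1 is + + / l h, so + + is a parental gamete class with expected frequency (1 − r)/2 = 0.671/2 = 0.3355.
Expected number = 0.3355 × 317 = 106.35 ≈ 106.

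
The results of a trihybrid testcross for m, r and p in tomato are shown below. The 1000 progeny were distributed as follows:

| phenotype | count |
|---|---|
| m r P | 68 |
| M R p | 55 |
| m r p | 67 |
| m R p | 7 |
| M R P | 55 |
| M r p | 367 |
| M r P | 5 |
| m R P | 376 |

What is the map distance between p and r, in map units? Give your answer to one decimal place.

13.5 map units

The two most frequent reciprocal classes, M r p and m R P, are the parental types, so the F1 was M r p / m R P.
The two rarest classes, M r P and m R p, are the double crossovers. Comparing them with the parentals, only the p allele has switched, so p is the middle locus and the order is m – p – r.
Crossovers in the p–r interval produce the single-crossover classes M R p and m r P (55 + 68 = 123) plus the double crossovers (12).
RF(p–r) = (123 + 12) / 1000 = 135/1000 = 0.1350 → 13.5 map units.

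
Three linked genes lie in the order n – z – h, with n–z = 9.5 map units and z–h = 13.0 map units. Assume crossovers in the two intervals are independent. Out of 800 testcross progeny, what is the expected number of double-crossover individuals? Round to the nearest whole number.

Map distances give recombination frequencies of 0.095 and 0.130 for the two intervals.
With no interference, expected double-crossover frequency = 0.095 × 0.130 = 0.01235.
Expected number = 0.01235 × 800 = 9.88 ≈ 10.

10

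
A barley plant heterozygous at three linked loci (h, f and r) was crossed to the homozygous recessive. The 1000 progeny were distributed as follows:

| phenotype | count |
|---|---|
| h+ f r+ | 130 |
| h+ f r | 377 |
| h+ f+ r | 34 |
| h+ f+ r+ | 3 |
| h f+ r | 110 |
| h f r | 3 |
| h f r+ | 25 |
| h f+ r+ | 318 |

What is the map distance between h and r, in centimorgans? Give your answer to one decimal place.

The two most frequent reciprocal classes, h f+ r+ and h+ f r, are the parental types, so the F1 was h f+ r+ / h+ f r.
The two rarest classes, h+ f+ r+ and h f r, are the double crossovers. Comparing them with the parentals, only the h allele has switched, so h is the middle locus and the order is r – h – f.
Crossovers in the r–h interval produce the single-crossover classes h f+ r and h+ f r+ (110 + 130 = 240) plus the double crossovers (6).
RF(r–h) = (240 + 6) / 1000 = 246/1000 = 0.2460 → 24.6 centimorgans.

24.6 centimorgans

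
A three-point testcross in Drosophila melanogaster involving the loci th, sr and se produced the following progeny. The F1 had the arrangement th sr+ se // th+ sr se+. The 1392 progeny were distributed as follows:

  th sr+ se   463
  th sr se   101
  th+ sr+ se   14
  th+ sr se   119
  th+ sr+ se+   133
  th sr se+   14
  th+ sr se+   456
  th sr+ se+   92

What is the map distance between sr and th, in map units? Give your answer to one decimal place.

18.8 map units

The two rarest classes, th+ sr+ se and th sr se+, are the double crossovers. Comparing them with the parentals, only the th allele has switched, so th is the middle locus and the order is sr – th – se.
Crossovers in the sr–th interval produce the single-crossover classes th sr se and th+ sr+ se+ (101 + 133 = 234) plus the double crossovers (28).
RF(sr–th) = (234 + 28) / 1392 = 262/1392 = 0.1882 → 18.8 map units.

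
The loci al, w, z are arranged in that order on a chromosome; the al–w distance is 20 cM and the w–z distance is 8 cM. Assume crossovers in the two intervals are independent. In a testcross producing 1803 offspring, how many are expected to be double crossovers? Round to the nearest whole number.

29

Map distances give recombination frequencies of 0.200 and 0.080 for the two intervals.
With no interference, expected double-crossover frequency = 0.200 × 0.080 = 0.01600.
Expected number = 0.01600 × 1803 = 28.85 ≈ 29.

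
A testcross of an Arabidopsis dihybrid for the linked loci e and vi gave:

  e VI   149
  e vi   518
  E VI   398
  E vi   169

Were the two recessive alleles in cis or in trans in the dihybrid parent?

The two most frequent classes are E VI (398) and e vi (518); these are the parental (non-recombinant) types.
So the F1 carried E VI on one chromosome and e vi on the other — the recessive alleles are on the same chromosome (cis / coupling).

cis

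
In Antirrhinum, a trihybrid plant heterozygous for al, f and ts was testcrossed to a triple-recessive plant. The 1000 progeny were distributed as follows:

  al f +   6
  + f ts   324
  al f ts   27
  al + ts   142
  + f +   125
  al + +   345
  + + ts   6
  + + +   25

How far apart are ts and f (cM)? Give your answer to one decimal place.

The two most frequent reciprocal classes, + f ts and al + +, are the parental types, so the F1 was + f ts / al + +.
The two rarest classes, + + ts and al f +, are the double crossovers. Comparing them with the parentals, only the f allele has switched, so f is the middle locus and the order is ts – f – al.
Crossovers in the ts–f interval produce the single-crossover classes + f + and al + ts (125 + 142 = 267) plus the double crossovers (12).
RF(ts–f) = (267 + 12) / 1000 = 279/1000 = 0.2790 → 27.9 cM.

27.9 cM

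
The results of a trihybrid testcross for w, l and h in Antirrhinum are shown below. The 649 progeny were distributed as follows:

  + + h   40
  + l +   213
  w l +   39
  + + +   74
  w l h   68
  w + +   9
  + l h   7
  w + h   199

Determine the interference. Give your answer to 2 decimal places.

0.31

The two most frequent reciprocal classes, + l + and w + h, are the parental types, so the F1 was + l + / w + h.
The two rarest classes, + l h and w + +, are the double crossovers. Comparing them with the parentals, only the h allele has switched, so h is the middle locus and the order is w – h – l.
w–h: (79 + 16)/649 = 0.1464; h–l: (142 + 16)/649 = 0.2435.
Expected DCO frequency = 0.1464 × 0.2435 ≈ 0.03565; observed = 16/649 ≈ 0.02465.
Coefficient of coincidence = 0.02465/0.03565 ≈ 0.69; interference = 1 − 0.69 = 0.31.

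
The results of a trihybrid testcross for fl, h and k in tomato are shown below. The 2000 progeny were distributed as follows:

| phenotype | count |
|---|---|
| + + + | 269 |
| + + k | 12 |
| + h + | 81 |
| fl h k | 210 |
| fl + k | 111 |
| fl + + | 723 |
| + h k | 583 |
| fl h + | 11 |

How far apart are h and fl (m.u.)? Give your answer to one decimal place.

The two most frequent reciprocal classes, + h k and fl + +, are the parental types, so the F1 was + h k / fl + +.
The two rarest classes, + + k and fl h +, are the double crossovers. Comparing them with the parentals, only the h allele has switched, so h is the middle locus and the order is k – h – fl.
Crossovers in the h–fl interval produce the single-crossover classes fl h k and + + + (210 + 269 = 479) plus the double crossovers (23).
RF(h–fl) = (479 + 23) / 2000 = 502/2000 = 0.2510 → 25.1 m.u.

25.1 m.u.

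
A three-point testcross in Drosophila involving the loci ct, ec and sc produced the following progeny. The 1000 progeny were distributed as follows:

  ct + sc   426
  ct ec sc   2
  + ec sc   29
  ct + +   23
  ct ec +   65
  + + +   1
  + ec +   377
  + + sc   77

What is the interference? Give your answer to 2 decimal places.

The two most frequent reciprocal classes, ct + sc and + ec +, are the parental types, so the F1 was ct + sc / + ec +.
The two rarest classes, ct ec sc and + + +, are the double crossovers. Comparing them with the parentals, only the ec allele has switched, so ec is the middle locus and the order is sc – ec – ct.
sc–ec: (52 + 3)/1000 = 0.0550; ec–ct: (142 + 3)/1000 = 0.1450.
Expected DCO frequency = 0.0550 × 0.1450 ≈ 0.00797; observed = 3/1000 ≈ 0.00300.
Coefficient of coincidence = 0.00300/0.00797 ≈ 0.38; interference = 1 − 0.38 = 0.62.

0.62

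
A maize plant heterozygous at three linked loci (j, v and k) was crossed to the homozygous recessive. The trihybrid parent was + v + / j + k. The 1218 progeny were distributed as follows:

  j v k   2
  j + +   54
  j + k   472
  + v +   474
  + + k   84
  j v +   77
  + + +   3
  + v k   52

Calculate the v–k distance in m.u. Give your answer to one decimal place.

9.1 m.u.

The two rarest classes, + + + and j v k, are the double crossovers. Comparing them with the parentals, only the v allele has switched, so v is the middle locus and the order is k – v – j.
Crossovers in the k–v interval produce the single-crossover classes + v k and j + + (52 + 54 = 106) plus the double crossovers (5).
RF(k–v) = (106 + 5) / 1218 = 111/1218 = 0.0911 → 9.1 m.u.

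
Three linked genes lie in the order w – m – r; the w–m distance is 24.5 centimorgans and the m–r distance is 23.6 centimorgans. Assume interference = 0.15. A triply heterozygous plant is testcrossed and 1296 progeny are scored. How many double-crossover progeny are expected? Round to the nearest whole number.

64

Map distances give recombination frequencies of 0.245 and 0.236 for the two intervals.
With interference 0.15 (so coincidence = 0.85), expected double-crossover frequency = 0.245 × 0.236 × 0.85 = 0.04915.
Expected number = 0.04915 × 1296 = 63.69 ≈ 64.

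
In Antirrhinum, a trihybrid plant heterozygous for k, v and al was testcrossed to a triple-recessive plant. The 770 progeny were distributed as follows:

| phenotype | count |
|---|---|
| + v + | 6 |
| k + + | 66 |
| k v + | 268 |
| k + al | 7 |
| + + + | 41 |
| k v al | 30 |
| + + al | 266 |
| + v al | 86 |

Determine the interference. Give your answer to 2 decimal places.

The two most frequent reciprocal classes, + + al and k v +, are the parental types, so the F1 was + + al / k v +.
The two rarest classes, k + al and + v +, are the double crossovers. Comparing them with the parentals, only the k allele has switched, so k is the middle locus and the order is al – k – v.
al–k: (71 + 13)/770 = 0.1091; k–v: (152 + 13)/770 = 0.2143.
Expected DCO frequency = 0.1091 × 0.2143 ≈ 0.02338; observed = 13/770 ≈ 0.01688.
Coefficient of coincidence = 0.01688/0.02338 ≈ 0.72; interference = 1 − 0.72 = 0.28.

0.28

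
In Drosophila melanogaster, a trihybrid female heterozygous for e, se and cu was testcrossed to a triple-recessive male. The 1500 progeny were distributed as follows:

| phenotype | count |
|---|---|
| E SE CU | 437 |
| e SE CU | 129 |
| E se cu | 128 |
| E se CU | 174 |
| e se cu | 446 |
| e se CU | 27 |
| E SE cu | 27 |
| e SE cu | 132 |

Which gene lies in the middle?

The two most frequent reciprocal classes, e se cu and E SE CU, are the parental types, so the F1 was e se cu / E SE CU.
The two rarest classes, e se CU and E SE cu, are the double crossovers. Comparing them with the parentals, only the cu allele has switched, so cu is the middle locus and the order is e – cu – se.

cu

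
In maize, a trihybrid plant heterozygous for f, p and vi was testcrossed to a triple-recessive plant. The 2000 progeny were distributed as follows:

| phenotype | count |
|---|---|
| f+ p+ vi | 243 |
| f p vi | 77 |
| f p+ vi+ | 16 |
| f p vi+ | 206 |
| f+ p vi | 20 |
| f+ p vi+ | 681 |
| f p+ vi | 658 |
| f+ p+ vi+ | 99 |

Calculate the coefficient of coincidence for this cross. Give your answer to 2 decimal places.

0.70

The two most frequent reciprocal classes, f p+ vi and f+ p vi+, are the parental types, so the F1 was f p+ vi / f+ p vi+.
The two rarest classes, f p+ vi+ and f+ p vi, are the double crossovers. Comparing them with the parentals, only the vi allele has switched, so vi is the middle locus and the order is f – vi – p.
f–vi: (449 + 36)/2000 = 0.2425; vi–p: (176 + 36)/2000 = 0.1060.
Expected DCO frequency = 0.2425 × 0.1060 ≈ 0.02570; observed = 36/2000 ≈ 0.01800.
Coefficient of coincidence = 0.01800/0.02570 ≈ 0.70.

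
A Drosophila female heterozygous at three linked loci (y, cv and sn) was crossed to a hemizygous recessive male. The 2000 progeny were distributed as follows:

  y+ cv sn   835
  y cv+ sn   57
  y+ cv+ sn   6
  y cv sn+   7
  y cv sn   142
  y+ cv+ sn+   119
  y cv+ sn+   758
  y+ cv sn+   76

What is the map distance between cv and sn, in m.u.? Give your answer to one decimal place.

The two most frequent reciprocal classes, y+ cv sn and y cv+ sn+, are the parental types, so the F1 was y+ cv sn / y cv+ sn+.
The two rarest classes, y+ cv+ sn and y cv sn+, are the double crossovers. Comparing them with the parentals, only the cv allele has switched, so cv is the middle locus and the order is sn – cv – y.
Crossovers in the sn–cv interval produce the single-crossover classes y+ cv sn+ and y cv+ sn (76 + 57 = 133) plus the double crossovers (13).
RF(sn–cv) = (133 + 13) / 2000 = 146/2000 = 0.0730 → 7.3 m.u.

7.3 m.u.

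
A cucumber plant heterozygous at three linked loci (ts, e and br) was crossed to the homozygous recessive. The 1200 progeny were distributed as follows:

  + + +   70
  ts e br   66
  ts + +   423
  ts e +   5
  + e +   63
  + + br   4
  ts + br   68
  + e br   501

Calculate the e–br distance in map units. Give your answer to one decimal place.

The two most frequent reciprocal classes, + e br and ts + +, are the parental types, so the F1 was + e br / ts + +.
The two rarest classes, + + br and ts e +, are the double crossovers. Comparing them with the parentals, only the e allele has switched, so e is the middle locus and the order is ts – e – br.
Crossovers in the e–br interval produce the single-crossover classes + e + and ts + br (63 + 68 = 131) plus the double crossovers (9).
RF(e–br) = (131 + 9) / 1200 = 140/1200 = 0.1167 → 11.7 map units.

11.7 map units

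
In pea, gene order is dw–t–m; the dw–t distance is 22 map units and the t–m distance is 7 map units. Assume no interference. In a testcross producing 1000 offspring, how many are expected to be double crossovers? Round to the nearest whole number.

Map distances give recombination frequencies of 0.220 and 0.070 for the two intervals.
With no interference, expected double-crossover frequency = 0.220 × 0.070 = 0.01540.
Expected number = 0.01540 × 1000 = 15.40 ≈ 15.

15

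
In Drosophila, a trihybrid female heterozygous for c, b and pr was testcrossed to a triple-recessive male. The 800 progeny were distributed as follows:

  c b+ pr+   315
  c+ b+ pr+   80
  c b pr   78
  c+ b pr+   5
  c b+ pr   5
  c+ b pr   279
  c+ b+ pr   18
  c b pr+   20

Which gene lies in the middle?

The two most frequent reciprocal classes, c+ b pr and c b+ pr+, are the parental types, so the F1 was c+ b pr / c b+ pr+.
The two rarest classes, c+ b pr+ and c b+ pr, are the double crossovers. Comparing them with the parentals, only the pr allele has switched, so pr is the middle locus and the order is c – pr – b.

pr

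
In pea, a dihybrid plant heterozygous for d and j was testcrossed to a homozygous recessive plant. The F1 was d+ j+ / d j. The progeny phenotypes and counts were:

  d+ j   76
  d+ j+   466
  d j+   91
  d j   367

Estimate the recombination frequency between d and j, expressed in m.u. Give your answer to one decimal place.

The recombinant classes are d+ j and d j+: 76 + 91 = 167.
Recombination frequency = 167/1000 = 0.1670 ≈ 16.7%, i.e. 16.7 m.u.

16.7 m.u.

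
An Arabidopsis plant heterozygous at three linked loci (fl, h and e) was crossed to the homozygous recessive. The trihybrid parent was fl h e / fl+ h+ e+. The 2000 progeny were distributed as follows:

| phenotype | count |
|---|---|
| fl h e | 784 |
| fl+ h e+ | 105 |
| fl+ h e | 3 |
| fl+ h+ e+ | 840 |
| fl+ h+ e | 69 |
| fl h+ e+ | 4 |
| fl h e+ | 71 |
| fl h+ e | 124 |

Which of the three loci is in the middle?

fl

The two rarest classes, fl+ h e and fl h+ e+, are the double crossovers. Comparing them with the parentals, only the fl allele has switched, so fl is the middle locus and the order is h – fl – e.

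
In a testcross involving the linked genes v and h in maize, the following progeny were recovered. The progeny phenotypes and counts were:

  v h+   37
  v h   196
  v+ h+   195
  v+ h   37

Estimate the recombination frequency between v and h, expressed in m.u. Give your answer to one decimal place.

15.9 m.u.

The two most frequent classes, v+ h+ (195) and v h (196), are the parental types, so the F1 was v+ h+ / v h.
The recombinant classes are v+ h and v h+: 37 + 37 = 74.
Recombination frequency = 74/465 = 0.1591 ≈ 15.9%, i.e. 15.9 m.u.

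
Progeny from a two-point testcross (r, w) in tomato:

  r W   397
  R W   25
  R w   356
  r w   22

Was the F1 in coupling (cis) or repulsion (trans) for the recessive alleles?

trans

The two most frequent classes are R w (356) and r W (397); these are the parental (non-recombinant) types.
So the F1 carried R w on one chromosome and r W on the other — the recessive alleles are on opposite chromosomes (trans / repulsion).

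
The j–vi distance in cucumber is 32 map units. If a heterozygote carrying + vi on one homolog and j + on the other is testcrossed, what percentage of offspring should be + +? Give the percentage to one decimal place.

16.0%

A map distance of 32 map units corresponds to a recombination frequency of 0.320.
The F1 is + vi / j +, so + + is a recombinant gamete class with expected frequency r/2 = 0.320/2 = 0.1600.
That is 0.1600 = 16.0% of the progeny.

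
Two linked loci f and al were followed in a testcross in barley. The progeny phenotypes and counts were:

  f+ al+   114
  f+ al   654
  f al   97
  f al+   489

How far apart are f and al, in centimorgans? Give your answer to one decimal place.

The two most frequent classes, f+ al (654) and f al+ (489), are the parental types, so the F1 was f+ al / f al+.
The recombinant classes are f+ al+ and f al: 114 + 97 = 211.
Recombination frequency = 211/1354 = 0.1558 ≈ 15.6%, i.e. 15.6 centimorgans.

15.6 centimorgans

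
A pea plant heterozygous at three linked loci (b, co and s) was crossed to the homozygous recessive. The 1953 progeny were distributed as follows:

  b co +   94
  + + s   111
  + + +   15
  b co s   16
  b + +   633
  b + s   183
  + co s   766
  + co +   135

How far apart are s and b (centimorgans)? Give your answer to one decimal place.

17.9 centimorgans

The two most frequent reciprocal classes, + co s and b + +, are the parental types, so the F1 was + co s / b + +.
The two rarest classes, b co s and + + +, are the double crossovers. Comparing them with the parentals, only the b allele has switched, so b is the middle locus and the order is s – b – co.
Crossovers in the s–b interval produce the single-crossover classes + co + and b + s (135 + 183 = 318) plus the double crossovers (31).
RF(s–b) = (318 + 31) / 1953 = 349/1953 = 0.1787 → 17.9 centimorgans.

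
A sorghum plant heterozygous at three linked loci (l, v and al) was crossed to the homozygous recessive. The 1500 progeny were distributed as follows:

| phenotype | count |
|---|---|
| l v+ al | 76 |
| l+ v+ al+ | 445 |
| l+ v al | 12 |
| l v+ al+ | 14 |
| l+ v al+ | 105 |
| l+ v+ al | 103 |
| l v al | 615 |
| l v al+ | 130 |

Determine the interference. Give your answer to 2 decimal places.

The two most frequent reciprocal classes, l+ v+ al+ and l v al, are the parental types, so the F1 was l+ v+ al+ / l v al.
The two rarest classes, l v+ al+ and l+ v al, are the double crossovers. Comparing them with the parentals, only the l allele has switched, so l is the middle locus and the order is v – l – al.
v–l: (181 + 26)/1500 = 0.1380; l–al: (233 + 26)/1500 = 0.1727.
Expected DCO frequency = 0.1380 × 0.1727 ≈ 0.02383; observed = 26/1500 ≈ 0.01733.
Coefficient of coincidence = 0.01733/0.02383 ≈ 0.73; interference = 1 − 0.73 = 0.27.

0.27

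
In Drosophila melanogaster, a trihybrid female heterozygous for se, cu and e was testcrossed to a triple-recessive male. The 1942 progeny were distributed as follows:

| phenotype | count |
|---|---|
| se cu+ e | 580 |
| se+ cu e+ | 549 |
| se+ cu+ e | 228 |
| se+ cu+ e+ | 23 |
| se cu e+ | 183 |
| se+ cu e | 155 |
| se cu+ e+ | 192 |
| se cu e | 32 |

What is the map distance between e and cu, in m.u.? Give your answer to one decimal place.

The two most frequent reciprocal classes, se cu+ e and se+ cu e+, are the parental types, so the F1 was se cu+ e / se+ cu e+.
The two rarest classes, se cu e and se+ cu+ e+, are the double crossovers. Comparing them with the parentals, only the cu allele has switched, so cu is the middle locus and the order is e – cu – se.
Crossovers in the e–cu interval produce the single-crossover classes se cu+ e+ and se+ cu e (192 + 155 = 347) plus the double crossovers (55).
RF(e–cu) = (347 + 55) / 1942 = 402/1942 = 0.2070 → 20.7 m.u.

20.7 m.u.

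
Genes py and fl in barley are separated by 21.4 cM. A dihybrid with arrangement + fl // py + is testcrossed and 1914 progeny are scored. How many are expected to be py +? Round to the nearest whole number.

752

A map distance of 21.4 cM corresponds to a recombination frequency of 0.214.
The F1 is + fl / py +, so py + is a parental gamete class with expected frequency (1 − r)/2 = 0.786/2 = 0.3930.
Expected number = 0.3930 × 1914 = 752.20 ≈ 752.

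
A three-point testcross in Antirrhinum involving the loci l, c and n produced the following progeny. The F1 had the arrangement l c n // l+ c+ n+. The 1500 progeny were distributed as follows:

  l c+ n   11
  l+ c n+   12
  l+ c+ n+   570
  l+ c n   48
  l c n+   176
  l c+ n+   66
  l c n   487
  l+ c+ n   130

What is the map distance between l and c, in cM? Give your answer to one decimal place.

The two rarest classes, l c+ n and l+ c n+, are the double crossovers. Comparing them with the parentals, only the c allele has switched, so c is the middle locus and the order is n – c – l.
Crossovers in the c–l interval produce the single-crossover classes l+ c n and l c+ n+ (48 + 66 = 114) plus the double crossovers (23).
RF(c–l) = (114 + 23) / 1500 = 137/1500 = 0.0913 → 9.1 cM.

9.1 cM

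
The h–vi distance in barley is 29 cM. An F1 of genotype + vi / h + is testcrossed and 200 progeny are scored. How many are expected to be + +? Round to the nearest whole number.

A map distance of 29 cM corresponds to a recombination frequency of 0.290.
The F1 is + vi / h +, so + + is a recombinant gamete class with expected frequency r/2 = 0.290/2 = 0.1450.
Expected number = 0.1450 × 200 = 29.00 ≈ 29.

29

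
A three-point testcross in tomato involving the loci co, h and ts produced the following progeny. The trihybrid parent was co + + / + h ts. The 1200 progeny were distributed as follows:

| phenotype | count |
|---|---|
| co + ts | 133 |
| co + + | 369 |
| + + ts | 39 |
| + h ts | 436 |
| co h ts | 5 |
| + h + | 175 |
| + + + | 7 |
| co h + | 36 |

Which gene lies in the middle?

co

The two rarest classes, + + + and co h ts, are the double crossovers. Comparing them with the parentals, only the co allele has switched, so co is the middle locus and the order is ts – co – h.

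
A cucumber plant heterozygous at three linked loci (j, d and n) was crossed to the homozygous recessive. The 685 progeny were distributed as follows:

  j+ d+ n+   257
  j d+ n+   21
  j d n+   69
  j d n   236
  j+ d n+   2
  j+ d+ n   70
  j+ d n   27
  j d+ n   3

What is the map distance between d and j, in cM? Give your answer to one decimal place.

The two most frequent reciprocal classes, j d n and j+ d+ n+, are the parental types, so the F1 was j d n / j+ d+ n+.
The two rarest classes, j d+ n and j+ d n+, are the double crossovers. Comparing them with the parentals, only the d allele has switched, so d is the middle locus and the order is n – d – j.
Crossovers in the d–j interval produce the single-crossover classes j+ d n and j d+ n+ (27 + 21 = 48) plus the double crossovers (5).
RF(d–j) = (48 + 5) / 685 = 53/685 = 0.0774 → 7.7 cM.

7.7 cM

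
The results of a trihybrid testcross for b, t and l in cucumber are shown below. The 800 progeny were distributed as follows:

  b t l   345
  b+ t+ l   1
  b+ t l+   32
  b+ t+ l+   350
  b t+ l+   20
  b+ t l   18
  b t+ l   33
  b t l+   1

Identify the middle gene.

l

The two most frequent reciprocal classes, b+ t+ l+ and b t l, are the parental types, so the F1 was b+ t+ l+ / b t l.
The two rarest classes, b+ t+ l and b t l+, are the double crossovers. Comparing them with the parentals, only the l allele has switched, so l is the middle locus and the order is t – l – b.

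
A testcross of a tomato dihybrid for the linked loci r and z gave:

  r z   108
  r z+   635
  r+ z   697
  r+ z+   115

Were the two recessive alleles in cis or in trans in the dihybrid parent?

trans

The two most frequent classes are r+ z (697) and r z+ (635); these are the parental (non-recombinant) types.
So the F1 carried r+ z on one chromosome and r z+ on the other — the recessive alleles are on opposite chromosomes (trans / repulsion).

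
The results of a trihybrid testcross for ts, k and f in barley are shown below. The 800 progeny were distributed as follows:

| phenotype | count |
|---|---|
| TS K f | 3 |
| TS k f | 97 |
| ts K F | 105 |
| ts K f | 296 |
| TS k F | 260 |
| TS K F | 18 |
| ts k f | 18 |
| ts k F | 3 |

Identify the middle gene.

The two most frequent reciprocal classes, TS k F and ts K f, are the parental types, so the F1 was TS k F / ts K f.
The two rarest classes, ts k F and TS K f, are the double crossovers. Comparing them with the parentals, only the ts allele has switched, so ts is the middle locus and the order is f – ts – k.

ts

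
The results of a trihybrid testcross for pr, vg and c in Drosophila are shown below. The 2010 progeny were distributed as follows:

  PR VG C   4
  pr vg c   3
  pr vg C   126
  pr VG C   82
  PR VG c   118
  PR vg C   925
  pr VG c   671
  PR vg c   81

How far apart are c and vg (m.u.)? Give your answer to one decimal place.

8.5 m.u.

The two most frequent reciprocal classes, PR vg C and pr VG c, are the parental types, so the F1 was PR vg C / pr VG c.
The two rarest classes, PR VG C and pr vg c, are the double crossovers. Comparing them with the parentals, only the vg allele has switched, so vg is the middle locus and the order is c – vg – pr.
Crossovers in the c–vg interval produce the single-crossover classes PR vg c and pr VG C (81 + 82 = 163) plus the double crossovers (7).
RF(c–vg) = (163 + 7) / 2010 = 170/2010 = 0.0846 → 8.5 m.u.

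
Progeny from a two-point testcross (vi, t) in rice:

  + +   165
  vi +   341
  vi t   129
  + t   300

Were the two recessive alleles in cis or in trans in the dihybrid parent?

The two most frequent classes are + t (300) and vi + (341); these are the parental (non-recombinant) types.
So the F1 carried + t on one chromosome and vi + on the other — the recessive alleles are on opposite chromosomes (trans / repulsion).

trans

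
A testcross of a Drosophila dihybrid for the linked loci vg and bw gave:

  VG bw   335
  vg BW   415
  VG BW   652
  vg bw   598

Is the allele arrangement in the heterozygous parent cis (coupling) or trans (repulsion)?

cis

The two most frequent classes are VG BW (652) and vg bw (598); these are the parental (non-recombinant) types.
So the F1 carried VG BW on one chromosome and vg bw on the other — the recessive alleles are on the same chromosome (cis / coupling).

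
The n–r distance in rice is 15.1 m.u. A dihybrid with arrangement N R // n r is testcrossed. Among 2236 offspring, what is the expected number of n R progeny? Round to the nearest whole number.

A map distance of 15.1 m.u. corresponds to a recombination frequency of 0.151.
The F1 is N R / n r, so n R is a recombinant gamete class with expected frequency r/2 = 0.151/2 = 0.0755.
Expected number = 0.0755 × 2236 = 168.82 ≈ 169.

169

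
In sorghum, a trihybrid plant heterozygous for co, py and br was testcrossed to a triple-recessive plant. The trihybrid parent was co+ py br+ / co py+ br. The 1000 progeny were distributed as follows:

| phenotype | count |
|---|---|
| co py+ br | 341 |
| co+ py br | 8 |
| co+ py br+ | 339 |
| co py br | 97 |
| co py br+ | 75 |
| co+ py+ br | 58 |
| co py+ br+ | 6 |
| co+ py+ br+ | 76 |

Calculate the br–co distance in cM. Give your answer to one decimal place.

The two rarest classes, co+ py br and co py+ br+, are the double crossovers. Comparing them with the parentals, only the br allele has switched, so br is the middle locus and the order is co – br – py.
Crossovers in the co–br interval produce the single-crossover classes co py br+ and co+ py+ br (75 + 58 = 133) plus the double crossovers (14).
RF(co–br) = (133 + 14) / 1000 = 147/1000 = 0.1470 → 14.7 cM.

14.7 cM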